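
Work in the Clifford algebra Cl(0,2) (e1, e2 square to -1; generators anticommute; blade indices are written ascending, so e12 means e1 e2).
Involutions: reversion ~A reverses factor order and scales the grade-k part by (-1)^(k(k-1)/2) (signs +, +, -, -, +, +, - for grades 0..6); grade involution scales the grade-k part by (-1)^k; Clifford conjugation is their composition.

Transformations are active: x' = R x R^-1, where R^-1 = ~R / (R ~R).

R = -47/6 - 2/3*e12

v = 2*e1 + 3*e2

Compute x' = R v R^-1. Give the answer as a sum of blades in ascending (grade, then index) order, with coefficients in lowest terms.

~R = -47/6 + 2/3*e12, and R ~R = 2225/36, so R^-1 = ~R / (2225/36).
R v = -41/3*e1 - 149/6*e2
Answer: 3258/2225*e1 + 7331/2225*e2


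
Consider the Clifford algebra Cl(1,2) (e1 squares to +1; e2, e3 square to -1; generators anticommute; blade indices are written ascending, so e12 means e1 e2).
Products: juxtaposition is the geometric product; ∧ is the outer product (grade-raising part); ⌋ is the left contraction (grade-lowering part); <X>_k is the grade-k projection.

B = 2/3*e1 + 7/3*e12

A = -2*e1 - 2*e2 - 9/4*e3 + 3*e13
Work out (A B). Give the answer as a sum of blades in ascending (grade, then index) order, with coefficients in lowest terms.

step 1: -4/3 - 14/3*e1 - 14/3*e2 - 2*e3 + 4/3*e12 + 3/2*e13 + 7*e23 - 21/4*e123
Answer: -4/3 - 14/3*e1 - 14/3*e2 - 2*e3 + 4/3*e12 + 3/2*e13 + 7*e23 - 21/4*e123


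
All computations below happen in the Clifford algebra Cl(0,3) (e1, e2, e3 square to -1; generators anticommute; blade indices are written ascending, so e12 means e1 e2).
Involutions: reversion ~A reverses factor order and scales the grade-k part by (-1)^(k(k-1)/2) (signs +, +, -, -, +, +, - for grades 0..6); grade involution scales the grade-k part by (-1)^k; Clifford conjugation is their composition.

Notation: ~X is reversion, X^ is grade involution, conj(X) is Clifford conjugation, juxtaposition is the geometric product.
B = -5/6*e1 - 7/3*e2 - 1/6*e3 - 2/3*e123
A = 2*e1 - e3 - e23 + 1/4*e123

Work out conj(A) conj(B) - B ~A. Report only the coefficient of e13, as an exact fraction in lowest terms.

first term: 4/3 + 2/3*e1 - 1/6*e2 + 7/3*e3 - 97/24*e12 - 7/12*e13 - 31/8*e23 + 5/6*e123
second term: 5/3 + 2/3*e1 - 1/6*e2 + 7/3*e3 + 95/24*e12 + 7/4*e13 + 83/24*e23 - 5/6*e123
Answer: -7/3


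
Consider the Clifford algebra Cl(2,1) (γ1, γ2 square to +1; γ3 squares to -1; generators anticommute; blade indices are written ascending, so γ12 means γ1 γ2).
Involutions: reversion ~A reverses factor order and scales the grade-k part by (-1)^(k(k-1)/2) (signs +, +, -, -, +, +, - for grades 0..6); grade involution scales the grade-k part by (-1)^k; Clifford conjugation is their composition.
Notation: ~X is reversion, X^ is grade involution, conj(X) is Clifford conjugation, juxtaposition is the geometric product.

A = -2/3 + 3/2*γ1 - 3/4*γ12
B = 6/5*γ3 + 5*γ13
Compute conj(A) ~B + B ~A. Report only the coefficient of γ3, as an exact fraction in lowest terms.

first term: 67/10*γ3 + 23/15*γ13 + 15/4*γ23 + 9/10*γ123
second term: -83/10*γ3 - 77/15*γ13 + 15/4*γ23 + 9/10*γ123
Answer: -8/5


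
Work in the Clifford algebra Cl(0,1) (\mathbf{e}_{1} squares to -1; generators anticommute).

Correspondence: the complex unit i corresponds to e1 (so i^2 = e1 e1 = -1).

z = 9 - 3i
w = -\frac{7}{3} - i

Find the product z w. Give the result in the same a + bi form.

In blades: z = 9 - 3 e_{1}, w = -\frac{7}{3} - e_{1}.
Distribute z over w term by term (generator squares from the signature, products reordered to ascending indices): (9)*w = -21 - 9 e_{1}; (-3 e_{1})*w = -3 + 7 e_{1}.
Sum: -24 - 2 e_{1}; translating back through the correspondence:
Answer: -24 - 2i


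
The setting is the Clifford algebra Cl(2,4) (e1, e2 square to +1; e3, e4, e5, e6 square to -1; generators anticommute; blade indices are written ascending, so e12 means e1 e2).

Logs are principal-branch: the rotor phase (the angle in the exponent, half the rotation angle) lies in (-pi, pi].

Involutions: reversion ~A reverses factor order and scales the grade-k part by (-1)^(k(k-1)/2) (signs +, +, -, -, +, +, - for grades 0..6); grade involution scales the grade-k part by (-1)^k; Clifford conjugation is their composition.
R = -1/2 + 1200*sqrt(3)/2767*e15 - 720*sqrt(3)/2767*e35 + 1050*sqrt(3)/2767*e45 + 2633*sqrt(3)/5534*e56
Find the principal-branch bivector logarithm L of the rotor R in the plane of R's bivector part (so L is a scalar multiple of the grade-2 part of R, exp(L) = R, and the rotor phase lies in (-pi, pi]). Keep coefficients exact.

The scalar part of R is -1/2, which fixes the principal-branch rotor phase; the unit plane is then the bivector part divided by the sine of that phase, and L is that plane scaled by the phase.
Concretely: cos(phase) = -1/2 gives phase = ±2*pi/3, and since phase/sin(phase) is even the sign is immaterial: L = (phase/sin(phase)) * <R>_2 = (4*sqrt(3)*pi/9) * <R>_2.
Answer: 1600*pi/2767*e15 - 960*pi/2767*e35 + 1400*pi/2767*e45 + 5266*pi/8301*e56


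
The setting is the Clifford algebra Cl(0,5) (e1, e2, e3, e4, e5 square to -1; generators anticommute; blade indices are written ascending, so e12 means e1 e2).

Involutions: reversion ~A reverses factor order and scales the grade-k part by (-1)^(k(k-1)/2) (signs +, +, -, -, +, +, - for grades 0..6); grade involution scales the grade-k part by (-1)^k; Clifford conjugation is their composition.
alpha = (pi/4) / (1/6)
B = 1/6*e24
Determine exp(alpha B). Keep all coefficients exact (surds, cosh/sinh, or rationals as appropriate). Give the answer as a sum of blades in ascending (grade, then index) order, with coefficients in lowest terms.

B^2 = (1/6)^2*(e24)^2 = 1/36*(-1) = -1/36 (a basis 2-blade squares to minus the product of its generators' squares).
B^2 = -1/36 — B^2 < 0, so the exponential closes trigonometrically: l = 1/6, alpha*l = pi/4, so exp(alpha B) = cos(pi/4) + (sin(pi/4)/(1/6))*B = sqrt(2)/2 + (3*sqrt(2))*B.
Answer: sqrt(2)/2 + sqrt(2)/2*e24


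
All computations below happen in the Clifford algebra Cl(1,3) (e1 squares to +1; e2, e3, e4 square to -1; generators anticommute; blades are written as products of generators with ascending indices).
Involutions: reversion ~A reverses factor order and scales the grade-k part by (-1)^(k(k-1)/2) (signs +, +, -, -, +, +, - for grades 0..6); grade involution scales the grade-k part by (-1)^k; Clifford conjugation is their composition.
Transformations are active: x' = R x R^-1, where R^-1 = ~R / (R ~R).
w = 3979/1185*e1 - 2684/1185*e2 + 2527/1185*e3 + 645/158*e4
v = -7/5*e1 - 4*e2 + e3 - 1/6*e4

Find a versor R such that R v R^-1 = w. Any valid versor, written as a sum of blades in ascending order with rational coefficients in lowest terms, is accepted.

Here q(v) = q(w) = -13561/900; the classical choice R = v + w = 464/237*e1 - 7424/1185*e2 + 3712/1185*e3 + 928/237*e4 then realises v -> w under the sandwich.
Answer: 464/237*e1 - 7424/1185*e2 + 3712/1185*e3 + 928/237*e4


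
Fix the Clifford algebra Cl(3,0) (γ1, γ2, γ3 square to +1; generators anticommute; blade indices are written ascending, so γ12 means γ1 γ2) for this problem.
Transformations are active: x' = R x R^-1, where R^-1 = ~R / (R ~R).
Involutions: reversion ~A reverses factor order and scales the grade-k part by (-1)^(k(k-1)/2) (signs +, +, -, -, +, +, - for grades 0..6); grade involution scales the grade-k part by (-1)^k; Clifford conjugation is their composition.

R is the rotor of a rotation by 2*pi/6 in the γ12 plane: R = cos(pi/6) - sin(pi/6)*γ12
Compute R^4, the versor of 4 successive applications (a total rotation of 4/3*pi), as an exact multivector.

Rotor phase runs at HALF the rotation angle; powers of one rotor simply add phase, so after 4 steps in γ12 the phase is 4*pi/6 = 2*pi/3 and R^4 = cos(2*pi/3) - sin(2*pi/3)*γ12.
cos(2*pi/3) = -1/2 and sin(2*pi/3) = sqrt(3)/2, so R^4 = -1/2 - sqrt(3)/2*γ12. The net rotation is 4/3*pi; the rotor keeps the half-angle phase exactly.
Answer: -1/2 - sqrt(3)/2*γ12


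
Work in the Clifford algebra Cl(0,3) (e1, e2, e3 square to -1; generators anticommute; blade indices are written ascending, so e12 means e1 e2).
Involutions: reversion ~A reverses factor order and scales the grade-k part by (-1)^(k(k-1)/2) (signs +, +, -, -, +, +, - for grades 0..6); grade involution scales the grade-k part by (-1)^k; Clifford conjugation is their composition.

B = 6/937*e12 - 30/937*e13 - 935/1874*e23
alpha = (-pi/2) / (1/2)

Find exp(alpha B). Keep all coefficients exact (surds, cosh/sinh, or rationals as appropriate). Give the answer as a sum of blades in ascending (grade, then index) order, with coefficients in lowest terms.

B^2 term by term: the squares give (6/937)^2*(e12)^2 + (-30/937)^2*(e13)^2 + (-935/1874)^2*(e23)^2 = 36/877969*(-1) + 900/877969*(-1) + 874225/3511876*(-1) = -1/4 (each basis 2-blade squares to minus the product of its generators' squares); cross terms between blades sharing an index anticommute and cancel. So B^2 = -1/4.
B^2 = -1/4 — a negative square means the series sums to a rotation: l = 1/2, alpha*l = -pi/2, so exp(alpha B) = cos(-pi/2) + (sin(-pi/2)/(1/2))*B = 0 + (-2)*B.
Answer: -12/937*e12 + 60/937*e13 + 935/937*e23


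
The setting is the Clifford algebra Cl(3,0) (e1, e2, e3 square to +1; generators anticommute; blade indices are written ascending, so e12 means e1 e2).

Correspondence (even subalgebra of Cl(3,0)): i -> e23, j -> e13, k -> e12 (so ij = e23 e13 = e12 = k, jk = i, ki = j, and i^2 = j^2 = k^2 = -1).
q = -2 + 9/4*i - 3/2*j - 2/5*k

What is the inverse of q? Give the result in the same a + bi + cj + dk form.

In blades: q = -2 - 2/5*e12 - 3/2*e13 + 9/4*e23.
With qbar = -2 + 2/5*e12 + 3/2*e13 - 9/4*e23 (scalar fixed, mapped units negated), q qbar = 4589/400 (the sum of squared coefficients), so q^-1 = qbar / (4589/400) = -800/4589 + 160/4589*e12 + 600/4589*e13 - 900/4589*e23; translating back:
Answer: -800/4589 - 900/4589*i + 600/4589*j + 160/4589*k


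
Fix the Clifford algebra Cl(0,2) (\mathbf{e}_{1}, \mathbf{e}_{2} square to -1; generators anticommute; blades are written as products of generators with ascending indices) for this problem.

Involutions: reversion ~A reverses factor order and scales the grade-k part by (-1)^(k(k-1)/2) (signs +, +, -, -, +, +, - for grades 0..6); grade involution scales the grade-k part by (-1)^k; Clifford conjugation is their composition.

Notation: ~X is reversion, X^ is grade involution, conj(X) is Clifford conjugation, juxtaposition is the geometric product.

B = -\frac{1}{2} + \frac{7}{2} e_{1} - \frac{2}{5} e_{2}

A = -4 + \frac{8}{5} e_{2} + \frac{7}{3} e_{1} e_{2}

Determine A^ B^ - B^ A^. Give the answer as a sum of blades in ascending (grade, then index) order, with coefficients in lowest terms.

first term: \frac{66}{25} + \frac{196}{15} e_{1} - \frac{269}{30} e_{2} - \frac{203}{30} e_{1} e_{2}
second term: \frac{66}{25} + \frac{224}{15} e_{1} + \frac{221}{30} e_{2} + \frac{133}{30} e_{1} e_{2}
Answer: -\frac{28}{15} e_{1} - \frac{49}{3} e_{2} - \frac{56}{5} e_{1} e_{2}


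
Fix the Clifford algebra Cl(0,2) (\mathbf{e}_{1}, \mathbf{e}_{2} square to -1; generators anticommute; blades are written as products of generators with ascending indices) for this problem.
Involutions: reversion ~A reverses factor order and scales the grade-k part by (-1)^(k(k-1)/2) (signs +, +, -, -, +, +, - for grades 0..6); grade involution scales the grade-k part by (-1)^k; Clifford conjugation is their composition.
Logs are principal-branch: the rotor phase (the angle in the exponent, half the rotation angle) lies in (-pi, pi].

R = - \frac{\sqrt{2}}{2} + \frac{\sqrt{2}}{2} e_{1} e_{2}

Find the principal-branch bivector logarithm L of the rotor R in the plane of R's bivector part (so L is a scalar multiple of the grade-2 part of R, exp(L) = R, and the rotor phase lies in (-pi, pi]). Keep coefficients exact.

The scalar part of R is - \frac{\sqrt{2}}{2}, so the principal-branch rotor phase is pinned; divide the bivector part by its sine to get the unit plane — L is the phase times that plane.
Concretely: cos(phase) = - \frac{\sqrt{2}}{2} gives phase = ±\frac{3 \pi}{4}, and since phase/sin(phase) is even the sign is immaterial: L = (phase/sin(phase)) * <R>_2 = (\frac{3 \sqrt{2} \pi}{4}) * <R>_2.
Answer: \frac{3 \pi}{4} e_{1} e_{2}


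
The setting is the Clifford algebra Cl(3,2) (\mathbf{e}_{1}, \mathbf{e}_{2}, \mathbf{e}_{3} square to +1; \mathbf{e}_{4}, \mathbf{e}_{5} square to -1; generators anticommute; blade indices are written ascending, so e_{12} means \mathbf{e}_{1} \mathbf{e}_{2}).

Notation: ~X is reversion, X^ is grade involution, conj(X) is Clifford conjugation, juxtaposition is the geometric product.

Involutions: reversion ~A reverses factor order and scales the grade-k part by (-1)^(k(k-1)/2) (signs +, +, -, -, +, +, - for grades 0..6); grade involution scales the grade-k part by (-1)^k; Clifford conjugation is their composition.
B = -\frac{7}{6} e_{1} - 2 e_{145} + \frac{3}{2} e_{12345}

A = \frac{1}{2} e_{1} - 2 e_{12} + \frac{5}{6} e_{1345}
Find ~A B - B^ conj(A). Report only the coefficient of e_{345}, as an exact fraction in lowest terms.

first term: -\frac{7}{12} + \frac{13}{12} e_{2} - \frac{5}{3} e_{3} - e_{45} + 4 e_{245} - \frac{73}{36} e_{345} + \frac{3}{4} e_{2345}
second term: -\frac{7}{12} + \frac{43}{12} e_{2} - \frac{5}{3} e_{3} - e_{45} + 4 e_{245} + \frac{143}{36} e_{345} + \frac{3}{4} e_{2345}
Answer: -6


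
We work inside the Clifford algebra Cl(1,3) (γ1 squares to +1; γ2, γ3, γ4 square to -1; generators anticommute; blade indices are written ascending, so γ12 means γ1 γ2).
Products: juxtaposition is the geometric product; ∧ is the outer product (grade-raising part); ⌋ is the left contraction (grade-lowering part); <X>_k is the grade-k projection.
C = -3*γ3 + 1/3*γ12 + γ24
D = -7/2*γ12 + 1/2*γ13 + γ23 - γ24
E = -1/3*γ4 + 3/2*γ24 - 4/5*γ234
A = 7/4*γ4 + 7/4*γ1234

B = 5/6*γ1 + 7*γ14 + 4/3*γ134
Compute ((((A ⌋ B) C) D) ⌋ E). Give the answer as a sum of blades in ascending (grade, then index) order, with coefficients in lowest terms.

step 1: 49/4*γ1 - 7/3*γ13
step 2: -7*γ1 + 49/12*γ2 - 147/4*γ13 - 7/9*γ23 + 49/4*γ124 + 7/3*γ1234
step 3: -1267/72 - 49/24*γ1 + 49/2*γ2 - 91/12*γ3 - 931/24*γ4 - 1309/36*γ12 + 7/18*γ13 - 7/3*γ14 + 1029/8*γ23 - 7/6*γ24 - 133/18*γ34 - 217/24*γ123 + 7*γ124 - 49/4*γ134 - 49/8*γ234 - 147/4*γ1234
step 4: -2261/360 - 46151/720*γ2 + 14/15*γ3 + 77777/1080*γ4 - 931/30*γ23 - 4879/240*γ24 + 98/5*γ34 + 1267/90*γ234
Answer: -2261/360 - 46151/720*γ2 + 14/15*γ3 + 77777/1080*γ4 - 931/30*γ23 - 4879/240*γ24 + 98/5*γ34 + 1267/90*γ234


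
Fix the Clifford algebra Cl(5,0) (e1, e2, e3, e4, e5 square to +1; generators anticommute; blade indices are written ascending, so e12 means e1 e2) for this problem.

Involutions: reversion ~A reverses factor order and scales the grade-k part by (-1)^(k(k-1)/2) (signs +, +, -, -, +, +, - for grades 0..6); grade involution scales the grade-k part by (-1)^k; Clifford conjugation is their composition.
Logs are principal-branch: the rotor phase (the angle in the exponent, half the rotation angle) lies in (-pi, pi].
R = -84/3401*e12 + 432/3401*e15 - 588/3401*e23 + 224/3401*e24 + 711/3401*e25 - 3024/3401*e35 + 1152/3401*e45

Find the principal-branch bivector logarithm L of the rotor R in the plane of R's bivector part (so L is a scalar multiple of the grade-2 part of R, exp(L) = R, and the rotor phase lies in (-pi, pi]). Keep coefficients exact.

The scalar part of R is 0, which pins the rotor phase on the principal branch; dividing the bivector part by the sine of that phase recovers the unit plane, and L is the phase times that plane.
Concretely: cos(phase) = 0 gives phase = ±pi/2, and since phase/sin(phase) is even the sign is immaterial: L = (phase/sin(phase)) * <R>_2 = (pi/2) * <R>_2.
Answer: -42*pi/3401*e12 + 216*pi/3401*e15 - 294*pi/3401*e23 + 112*pi/3401*e24 + 711*pi/6802*e25 - 1512*pi/3401*e35 + 576*pi/3401*e45


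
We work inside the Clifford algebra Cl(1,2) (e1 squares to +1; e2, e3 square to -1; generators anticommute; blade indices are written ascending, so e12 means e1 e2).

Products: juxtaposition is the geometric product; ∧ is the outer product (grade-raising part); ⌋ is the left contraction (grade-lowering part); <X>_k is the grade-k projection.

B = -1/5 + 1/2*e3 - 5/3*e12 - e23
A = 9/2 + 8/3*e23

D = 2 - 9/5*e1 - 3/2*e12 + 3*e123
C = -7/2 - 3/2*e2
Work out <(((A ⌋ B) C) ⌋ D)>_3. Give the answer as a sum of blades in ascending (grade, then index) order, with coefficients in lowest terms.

step 1: 53/30 + 9/4*e3 - 15/2*e12 - 9/2*e23
step 2: -371/60 - 45/4*e1 - 53/20*e2 - 9/8*e3 + 105/4*e12 + 153/8*e23
step 3: -3779/120 - 4227/100*e1 + 135/8*e2 + 315/4*e3 + 253/20*e12 - 159/20*e13 - 135/4*e23 - 371/20*e123
step 4: -371/20*e123
Answer: -371/20*e123


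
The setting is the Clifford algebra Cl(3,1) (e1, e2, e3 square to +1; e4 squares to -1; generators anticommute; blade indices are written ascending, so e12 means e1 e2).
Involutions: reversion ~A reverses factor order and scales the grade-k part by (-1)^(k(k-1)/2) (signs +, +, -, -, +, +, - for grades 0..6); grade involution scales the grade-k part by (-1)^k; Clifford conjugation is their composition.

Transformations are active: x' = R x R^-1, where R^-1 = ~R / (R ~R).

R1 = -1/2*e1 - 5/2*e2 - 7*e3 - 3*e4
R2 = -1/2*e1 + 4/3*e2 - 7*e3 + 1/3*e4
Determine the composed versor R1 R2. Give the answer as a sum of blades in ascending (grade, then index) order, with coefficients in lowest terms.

Distribute over the terms of R1 (each basis-blade product reordered to ascending indices, repeated generators contracted through their squares):
(-1/2*e1) R2 = 1/4 - 2/3*e12 + 7/2*e13 - 1/6*e14
(-5/2*e2) R2 = -10/3 - 5/4*e12 + 35/2*e23 - 5/6*e24
(-7*e3) R2 = 49 - 7/2*e13 + 28/3*e23 - 7/3*e34
(-3*e4) R2 = 1 - 3/2*e14 + 4*e24 - 21*e34
Summing the partial products and collecting blades:
Answer: 563/12 - 23/12*e12 - 5/3*e14 + 161/6*e23 + 19/6*e24 - 70/3*e34


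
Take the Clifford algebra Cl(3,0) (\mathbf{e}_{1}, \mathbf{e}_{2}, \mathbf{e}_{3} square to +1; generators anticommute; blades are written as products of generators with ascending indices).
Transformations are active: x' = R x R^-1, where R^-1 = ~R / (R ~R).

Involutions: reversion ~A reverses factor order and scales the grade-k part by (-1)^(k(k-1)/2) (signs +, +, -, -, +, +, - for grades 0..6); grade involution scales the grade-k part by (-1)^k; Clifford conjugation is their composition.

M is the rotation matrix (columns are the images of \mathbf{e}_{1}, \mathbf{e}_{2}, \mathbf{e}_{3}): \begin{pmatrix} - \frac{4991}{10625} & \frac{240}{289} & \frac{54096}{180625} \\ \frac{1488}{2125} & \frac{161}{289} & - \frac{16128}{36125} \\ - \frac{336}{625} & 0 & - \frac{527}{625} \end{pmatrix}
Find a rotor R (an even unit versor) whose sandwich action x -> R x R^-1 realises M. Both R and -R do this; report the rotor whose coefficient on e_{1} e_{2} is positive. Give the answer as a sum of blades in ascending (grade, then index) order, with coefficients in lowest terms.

Method: write R = a + b12*e_{1} e_{2} + b13*e_{1} e_{3} + b23*e_{2} e_{3} with a^2 + b12^2 + b13^2 + b23^2 = 1 (so R^-1 = ~R). Expanding the columns R e_j ~R gives tr M = 4a^2 - 1 and, from the antisymmetric part, M21 - M12 = -4a*b12, M13 - M31 = 4a*b13, M32 - M23 = -4a*b23.
Here tr M = -\frac{5461}{7225}, so a^2 = (1 + tr M)/4 = \frac{441}{7225} and a = ±\frac{21}{85}. Taking a = \frac{21}{85}: M21 - M12 = -\frac{4704}{36125}, M13 - M31 = \frac{6048}{7225}, M32 - M23 = \frac{16128}{36125}, giving b12 = \frac{56}{425}, b13 = \frac{72}{85}, b23 = -\frac{192}{425}, i.e. R = \frac{21}{85} + \frac{56}{425} e_{1} e_{2} + \frac{72}{85} e_{1} e_{3} - \frac{192}{425} e_{2} e_{3}.
Its e_{1} e_{2} coefficient is already positive.
Answer: \frac{21}{85} + \frac{56}{425} e_{1} e_{2} + \frac{72}{85} e_{1} e_{3} - \frac{192}{425} e_{2} e_{3}. Sheet selection: the two-to-one cover makes ±R indistinguishable at the matrix level (trace -\frac{5461}{7225}), so uniqueness comes from the required sign on e_{1} e_{2}.


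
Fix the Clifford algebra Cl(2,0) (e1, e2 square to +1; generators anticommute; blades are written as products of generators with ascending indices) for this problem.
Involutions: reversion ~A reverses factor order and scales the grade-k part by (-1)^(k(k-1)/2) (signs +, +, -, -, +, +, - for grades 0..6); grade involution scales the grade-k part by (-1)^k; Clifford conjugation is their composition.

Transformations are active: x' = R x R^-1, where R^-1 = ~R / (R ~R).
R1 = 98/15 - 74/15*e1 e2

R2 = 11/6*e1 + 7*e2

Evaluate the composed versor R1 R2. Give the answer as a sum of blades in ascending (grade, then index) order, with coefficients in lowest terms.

Distribute over the terms of R1 (each basis-blade product reordered to ascending indices, repeated generators contracted through their squares):
(98/15) R2 = 539/45*e1 + 686/15*e2
(-74/15*e1 e2) R2 = -518/15*e1 + 407/45*e2
Summing the partial products and collecting blades:
Answer: -203/9*e1 + 493/9*e2


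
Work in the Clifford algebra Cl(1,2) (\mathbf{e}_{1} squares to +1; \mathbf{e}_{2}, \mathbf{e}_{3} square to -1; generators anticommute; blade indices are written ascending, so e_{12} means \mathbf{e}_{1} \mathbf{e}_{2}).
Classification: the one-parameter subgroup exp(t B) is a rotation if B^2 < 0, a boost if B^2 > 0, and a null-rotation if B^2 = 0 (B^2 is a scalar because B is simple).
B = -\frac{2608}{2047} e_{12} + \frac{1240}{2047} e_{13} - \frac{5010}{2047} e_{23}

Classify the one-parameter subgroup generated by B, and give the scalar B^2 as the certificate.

B^2 term by term: the squares give (-\frac{2608}{2047})^2*(e_{12})^2 + (\frac{1240}{2047})^2*(e_{13})^2 + (-\frac{5010}{2047})^2*(e_{23})^2 = \frac{6801664}{4190209}*(+1) + \frac{1537600}{4190209}*(+1) + \frac{25100100}{4190209}*(-1) = -4 (each basis 2-blade squares to minus the product of its generators' squares); cross terms between blades sharing an index anticommute and cancel. So B^2 = -4.
Answer: rotation, certificate B^2 = -4. Certificate logic: -4 is a conjugation-invariant scalar, so its sign fixes rotation versus boost versus null-rotation outright.


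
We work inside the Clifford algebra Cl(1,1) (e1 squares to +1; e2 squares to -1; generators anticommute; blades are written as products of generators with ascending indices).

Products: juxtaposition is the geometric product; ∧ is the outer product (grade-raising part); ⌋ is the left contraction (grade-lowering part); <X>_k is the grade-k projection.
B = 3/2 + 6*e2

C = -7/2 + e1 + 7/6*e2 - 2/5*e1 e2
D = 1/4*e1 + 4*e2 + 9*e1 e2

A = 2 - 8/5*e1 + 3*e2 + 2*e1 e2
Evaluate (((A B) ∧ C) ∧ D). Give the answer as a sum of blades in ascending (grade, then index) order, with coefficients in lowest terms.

step 1: -15 - 72/5*e1 + 33/2*e2 - 33/5*e1 e2
step 2: 105/2 + 177/5*e1 - 301/4*e2 - 21/5*e1 e2
step 3: 105/8*e1 + 210*e2 + 50633/80*e1 e2
Answer: 105/8*e1 + 210*e2 + 50633/80*e1 e2


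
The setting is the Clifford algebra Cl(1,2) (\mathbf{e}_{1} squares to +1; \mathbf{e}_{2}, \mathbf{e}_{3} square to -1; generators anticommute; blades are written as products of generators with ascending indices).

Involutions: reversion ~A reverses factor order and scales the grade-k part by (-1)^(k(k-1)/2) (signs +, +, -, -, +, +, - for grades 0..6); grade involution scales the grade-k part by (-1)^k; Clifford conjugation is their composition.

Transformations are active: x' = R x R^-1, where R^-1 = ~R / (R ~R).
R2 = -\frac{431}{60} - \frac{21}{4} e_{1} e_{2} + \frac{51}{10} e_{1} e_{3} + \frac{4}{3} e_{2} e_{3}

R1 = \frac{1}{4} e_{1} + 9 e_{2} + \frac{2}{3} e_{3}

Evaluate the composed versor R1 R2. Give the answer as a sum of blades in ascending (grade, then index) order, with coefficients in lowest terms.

Distribute over the terms of R1 (each basis-blade product reordered to ascending indices, repeated generators contracted through their squares):
(\frac{1}{4} e_{1}) R2 = -\frac{431}{240} e_{1} - \frac{21}{16} e_{2} + \frac{51}{40} e_{3} + \frac{1}{3} e_{1} e_{2} e_{3}
(9 e_{2}) R2 = -\frac{189}{4} e_{1} - \frac{1293}{20} e_{2} - 12 e_{3} - \frac{459}{10} e_{1} e_{2} e_{3}
(\frac{2}{3} e_{3}) R2 = \frac{17}{5} e_{1} + \frac{8}{9} e_{2} - \frac{431}{90} e_{3} - \frac{7}{2} e_{1} e_{2} e_{3}
Summing the partial products and collecting blades:
Answer: -\frac{2191}{48} e_{1} - \frac{46853}{720} e_{2} - \frac{1117}{72} e_{3} - \frac{736}{15} e_{1} e_{2} e_{3}


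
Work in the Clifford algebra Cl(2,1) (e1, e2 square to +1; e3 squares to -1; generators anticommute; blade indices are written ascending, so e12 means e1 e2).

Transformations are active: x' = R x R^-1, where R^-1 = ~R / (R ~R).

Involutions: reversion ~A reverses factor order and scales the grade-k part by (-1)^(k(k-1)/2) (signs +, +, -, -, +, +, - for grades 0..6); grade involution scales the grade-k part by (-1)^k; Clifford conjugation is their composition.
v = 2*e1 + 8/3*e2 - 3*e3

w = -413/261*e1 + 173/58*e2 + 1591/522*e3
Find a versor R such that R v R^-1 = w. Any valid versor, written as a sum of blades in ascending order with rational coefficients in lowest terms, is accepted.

Sketch: the shared square 19/9 makes R = v + w = 109/261*e1 + 983/174*e2 + 25/522*e3 the natural versor; its sandwich fixes that direction, negates (v - w)/2, and sends v to w.
Answer: 109/261*e1 + 983/174*e2 + 25/522*e3


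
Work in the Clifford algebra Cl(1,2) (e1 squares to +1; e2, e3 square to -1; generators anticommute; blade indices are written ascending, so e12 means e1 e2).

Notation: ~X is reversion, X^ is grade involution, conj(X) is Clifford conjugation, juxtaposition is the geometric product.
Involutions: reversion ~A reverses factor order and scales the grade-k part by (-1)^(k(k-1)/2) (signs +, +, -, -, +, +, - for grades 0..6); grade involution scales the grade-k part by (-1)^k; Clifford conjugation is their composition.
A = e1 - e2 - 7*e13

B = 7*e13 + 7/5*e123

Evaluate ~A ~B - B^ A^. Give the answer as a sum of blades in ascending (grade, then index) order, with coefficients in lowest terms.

first term: -49 + 49/5*e2 - 7*e3 + 7/5*e13 - 7/5*e23 - 7*e123
second term: -49 - 49/5*e2 + 7*e3 - 7/5*e13 + 7/5*e23 - 7*e123
Answer: 98/5*e2 - 14*e3 + 14/5*e13 - 14/5*e23


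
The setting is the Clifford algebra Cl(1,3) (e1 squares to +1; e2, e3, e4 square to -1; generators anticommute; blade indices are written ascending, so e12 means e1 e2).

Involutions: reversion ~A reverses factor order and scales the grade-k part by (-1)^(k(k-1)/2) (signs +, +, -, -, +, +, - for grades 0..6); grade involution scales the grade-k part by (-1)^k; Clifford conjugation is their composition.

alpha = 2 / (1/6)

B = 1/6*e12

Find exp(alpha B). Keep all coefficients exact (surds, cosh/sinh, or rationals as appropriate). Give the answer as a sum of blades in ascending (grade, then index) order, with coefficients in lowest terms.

B^2 = (1/6)^2*(e12)^2 = 1/36*(+1) = 1/36 (a basis 2-blade squares to minus the product of its generators' squares).
B^2 = 1/36 — B^2 > 0, so the exponential closes hyperbolically: l = 1/6, alpha*l = 2, so exp(alpha B) = cosh(2) + (sinh(2)/(1/6))*B = cosh(2) + (6*sinh(2))*B.
Answer: cosh(2) + sinh(2)*e12


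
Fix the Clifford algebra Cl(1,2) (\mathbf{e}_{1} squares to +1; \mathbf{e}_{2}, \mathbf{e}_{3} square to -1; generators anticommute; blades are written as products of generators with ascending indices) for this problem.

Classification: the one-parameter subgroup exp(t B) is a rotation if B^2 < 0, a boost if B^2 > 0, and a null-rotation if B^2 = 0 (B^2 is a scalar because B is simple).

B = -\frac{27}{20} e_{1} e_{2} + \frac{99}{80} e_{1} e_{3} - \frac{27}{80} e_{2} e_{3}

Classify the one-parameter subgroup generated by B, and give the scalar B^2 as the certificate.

B^2 term by term: the squares give (-\frac{27}{20})^2*(e_{1} e_{2})^2 + (\frac{99}{80})^2*(e_{1} e_{3})^2 + (-\frac{27}{80})^2*(e_{2} e_{3})^2 = \frac{729}{400}*(+1) + \frac{9801}{6400}*(+1) + \frac{729}{6400}*(-1) = \frac{81}{25} (each basis 2-blade squares to minus the product of its generators' squares); cross terms between blades sharing an index anticommute and cancel. So B^2 = \frac{81}{25}.
Answer: boost, certificate B^2 = \frac{81}{25}. One invariant decides it: the square \frac{81}{25} survives every conjugation, and its sign is exactly the classification.


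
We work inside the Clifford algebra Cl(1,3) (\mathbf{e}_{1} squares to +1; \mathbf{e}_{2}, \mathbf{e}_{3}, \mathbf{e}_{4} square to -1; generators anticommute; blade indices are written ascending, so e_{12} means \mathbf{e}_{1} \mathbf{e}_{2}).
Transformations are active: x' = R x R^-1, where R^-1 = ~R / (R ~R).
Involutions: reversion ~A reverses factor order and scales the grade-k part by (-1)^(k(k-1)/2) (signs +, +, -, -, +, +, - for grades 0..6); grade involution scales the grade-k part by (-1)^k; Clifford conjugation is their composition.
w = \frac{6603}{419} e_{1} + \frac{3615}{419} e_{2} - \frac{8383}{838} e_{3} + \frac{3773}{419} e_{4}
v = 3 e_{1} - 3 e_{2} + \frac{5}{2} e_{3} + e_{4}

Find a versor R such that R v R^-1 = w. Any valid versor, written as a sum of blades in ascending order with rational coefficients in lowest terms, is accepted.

Take R = v + w = \frac{7860}{419} e_{1} + \frac{2358}{419} e_{2} - \frac{3144}{419} e_{3} + \frac{4192}{419} e_{4}. Because q(v) = q(w) = -\frac{29}{4}, conjugation by R sends v exactly to w.
Answer: \frac{7860}{419} e_{1} + \frac{2358}{419} e_{2} - \frac{3144}{419} e_{3} + \frac{4192}{419} e_{4}


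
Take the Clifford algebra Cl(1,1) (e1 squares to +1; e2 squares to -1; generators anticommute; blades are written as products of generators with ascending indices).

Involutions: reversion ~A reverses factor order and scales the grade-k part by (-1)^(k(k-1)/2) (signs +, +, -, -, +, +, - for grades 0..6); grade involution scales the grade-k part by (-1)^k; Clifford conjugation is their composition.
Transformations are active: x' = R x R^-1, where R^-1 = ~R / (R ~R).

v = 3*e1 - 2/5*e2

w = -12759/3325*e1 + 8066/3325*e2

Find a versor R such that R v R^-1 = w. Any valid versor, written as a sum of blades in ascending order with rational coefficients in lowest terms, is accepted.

Reasoning: v^2 = w^2 = 221/25 since conjugation preserves the quadratic form; R = v + w = -2784/3325*e1 + 6736/3325*e2 is then valid when invertible, keeping its own part and reversing (v - w)/2.
Answer: -2784/3325*e1 + 6736/3325*e2


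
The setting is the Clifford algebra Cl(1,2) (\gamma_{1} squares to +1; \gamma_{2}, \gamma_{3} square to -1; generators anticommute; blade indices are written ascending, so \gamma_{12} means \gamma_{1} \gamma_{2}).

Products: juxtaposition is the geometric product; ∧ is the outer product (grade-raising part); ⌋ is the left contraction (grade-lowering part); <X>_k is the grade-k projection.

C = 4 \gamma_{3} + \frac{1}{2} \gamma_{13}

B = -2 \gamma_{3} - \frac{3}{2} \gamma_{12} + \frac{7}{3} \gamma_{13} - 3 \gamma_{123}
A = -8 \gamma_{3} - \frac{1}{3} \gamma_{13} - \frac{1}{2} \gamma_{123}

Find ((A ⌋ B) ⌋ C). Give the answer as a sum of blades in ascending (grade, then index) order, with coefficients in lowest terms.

step 1: -\frac{329}{18} - \frac{56}{3} \gamma_{1} - \gamma_{2} - 24 \gamma_{12}
step 2: -\frac{742}{9} \gamma_{3} - \frac{329}{36} \gamma_{13}
Answer: -\frac{742}{9} \gamma_{3} - \frac{329}{36} \gamma_{13}


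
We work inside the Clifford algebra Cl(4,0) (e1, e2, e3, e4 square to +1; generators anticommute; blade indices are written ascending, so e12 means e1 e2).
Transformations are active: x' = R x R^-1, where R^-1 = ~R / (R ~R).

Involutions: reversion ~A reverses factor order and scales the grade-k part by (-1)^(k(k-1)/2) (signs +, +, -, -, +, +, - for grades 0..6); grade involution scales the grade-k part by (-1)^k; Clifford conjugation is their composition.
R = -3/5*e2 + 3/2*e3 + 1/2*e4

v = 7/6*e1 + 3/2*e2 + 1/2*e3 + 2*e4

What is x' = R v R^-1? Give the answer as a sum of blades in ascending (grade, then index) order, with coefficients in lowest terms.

~R = -3/5*e2 + 3/2*e3 + 1/2*e4, and R ~R = 143/50, so R^-1 = ~R / (143/50).
R v = 17/20 + 7/10*e12 - 7/4*e13 - 7/12*e14 - 51/20*e23 - 39/20*e24 + 11/4*e34
Answer: -7/6*e1 - 531/286*e2 + 56/143*e3 - 487/286*e4


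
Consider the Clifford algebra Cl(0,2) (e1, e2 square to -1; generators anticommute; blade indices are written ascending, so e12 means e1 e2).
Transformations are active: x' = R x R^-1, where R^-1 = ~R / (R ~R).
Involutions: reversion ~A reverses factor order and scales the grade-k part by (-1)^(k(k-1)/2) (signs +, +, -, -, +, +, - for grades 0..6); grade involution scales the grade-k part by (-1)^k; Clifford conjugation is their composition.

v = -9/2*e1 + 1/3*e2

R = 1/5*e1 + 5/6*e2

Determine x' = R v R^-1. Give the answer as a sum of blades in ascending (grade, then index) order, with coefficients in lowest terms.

~R = 1/5*e1 + 5/6*e2, and R ~R = -661/900, so R^-1 = ~R / (-661/900).
R v = 28/45 + 229/60*e12
Answer: 5501/1322*e1 - 3461/1983*e2


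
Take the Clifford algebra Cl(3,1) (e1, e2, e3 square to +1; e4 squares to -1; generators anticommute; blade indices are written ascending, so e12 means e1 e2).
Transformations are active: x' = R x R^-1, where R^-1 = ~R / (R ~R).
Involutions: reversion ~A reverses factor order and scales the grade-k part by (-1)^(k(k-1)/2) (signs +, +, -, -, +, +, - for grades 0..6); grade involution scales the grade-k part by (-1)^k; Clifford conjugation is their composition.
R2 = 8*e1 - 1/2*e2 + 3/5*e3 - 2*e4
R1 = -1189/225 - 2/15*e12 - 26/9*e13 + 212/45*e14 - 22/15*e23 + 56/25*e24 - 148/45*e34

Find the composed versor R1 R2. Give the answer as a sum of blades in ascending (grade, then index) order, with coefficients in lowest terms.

Distribute over the terms of R2 (each basis-blade product reordered to ascending indices, repeated generators contracted through their squares):
R1 (8*e1) = -9512/225*e1 + 16/15*e2 + 208/9*e3 - 1696/45*e4 - 176/15*e123 + 448/25*e124 - 1184/45*e134
R1 (-1/2*e2) = 1/15*e1 + 1189/450*e2 - 11/15*e3 + 28/25*e4 - 13/9*e123 + 106/45*e124 + 74/45*e234
R1 (3/5*e3) = -26/15*e1 - 22/25*e2 - 1189/375*e3 + 148/75*e4 - 2/25*e123 - 212/75*e134 - 168/125*e234
R1 (-2*e4) = 424/45*e1 + 112/25*e2 - 296/45*e3 + 2378/225*e4 + 4/15*e124 + 52/9*e134 + 44/15*e234
Summing the partial products and collecting blades:
Answer: -863/25*e1 + 3289/450*e2 + 4736/375*e3 - 1802/75*e4 - 2983/225*e123 + 4622/225*e124 - 584/25*e134 + 3638/1125*e234


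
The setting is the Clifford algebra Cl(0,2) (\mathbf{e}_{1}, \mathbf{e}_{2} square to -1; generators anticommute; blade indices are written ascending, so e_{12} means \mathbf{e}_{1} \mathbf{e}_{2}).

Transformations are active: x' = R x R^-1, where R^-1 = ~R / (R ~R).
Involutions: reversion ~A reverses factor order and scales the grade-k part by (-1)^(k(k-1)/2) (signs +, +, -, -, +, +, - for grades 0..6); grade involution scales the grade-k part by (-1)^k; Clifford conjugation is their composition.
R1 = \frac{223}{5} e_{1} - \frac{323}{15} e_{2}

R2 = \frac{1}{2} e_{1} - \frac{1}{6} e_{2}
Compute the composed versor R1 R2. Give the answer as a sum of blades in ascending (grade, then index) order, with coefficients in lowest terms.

Distribute over the terms of R1 (each basis-blade product reordered to ascending indices, repeated generators contracted through their squares):
(\frac{223}{5} e_{1}) R2 = -\frac{223}{10} - \frac{223}{30} e_{12}
(-\frac{323}{15} e_{2}) R2 = -\frac{323}{90} + \frac{323}{30} e_{12}
Summing the partial products and collecting blades:
Answer: -\frac{233}{9} + \frac{10}{3} e_{12}


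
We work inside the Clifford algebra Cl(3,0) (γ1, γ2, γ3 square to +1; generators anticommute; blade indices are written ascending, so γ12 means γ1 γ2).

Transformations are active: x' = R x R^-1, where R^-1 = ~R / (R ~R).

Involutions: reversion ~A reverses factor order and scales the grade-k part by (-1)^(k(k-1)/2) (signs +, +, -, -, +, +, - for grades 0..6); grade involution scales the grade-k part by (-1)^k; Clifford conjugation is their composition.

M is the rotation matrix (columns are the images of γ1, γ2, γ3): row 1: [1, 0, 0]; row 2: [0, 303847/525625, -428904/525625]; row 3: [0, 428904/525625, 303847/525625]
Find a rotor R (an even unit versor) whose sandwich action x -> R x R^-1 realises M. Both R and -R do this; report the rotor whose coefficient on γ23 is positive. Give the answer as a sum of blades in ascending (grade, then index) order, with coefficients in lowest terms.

Method: write R = a + b12*γ12 + b13*γ13 + b23*γ23 with a^2 + b12^2 + b13^2 + b23^2 = 1 (so R^-1 = ~R). Expanding the columns R e_j ~R gives tr M = 4a^2 - 1 and, from the antisymmetric part, M21 - M12 = -4a*b12, M13 - M31 = 4a*b13, M32 - M23 = -4a*b23.
Here tr M = 1133319/525625, so a^2 = (1 + tr M)/4 = 414736/525625 and a = ±644/725. Taking a = 644/725: M21 - M12 = 0, M13 - M31 = 0, M32 - M23 = 857808/525625, giving b12 = 0, b13 = 0, b23 = -333/725, i.e. R = 644/725 - 333/725*γ23.
Its γ23 coefficient is negative, so report the other preimage -R.
Answer: -644/725 + 333/725*γ23. Recall the cover is two-to-one: with M of trace 1133319/525625, both preimages act alike, and the stated γ23 sign chooses the sheet.


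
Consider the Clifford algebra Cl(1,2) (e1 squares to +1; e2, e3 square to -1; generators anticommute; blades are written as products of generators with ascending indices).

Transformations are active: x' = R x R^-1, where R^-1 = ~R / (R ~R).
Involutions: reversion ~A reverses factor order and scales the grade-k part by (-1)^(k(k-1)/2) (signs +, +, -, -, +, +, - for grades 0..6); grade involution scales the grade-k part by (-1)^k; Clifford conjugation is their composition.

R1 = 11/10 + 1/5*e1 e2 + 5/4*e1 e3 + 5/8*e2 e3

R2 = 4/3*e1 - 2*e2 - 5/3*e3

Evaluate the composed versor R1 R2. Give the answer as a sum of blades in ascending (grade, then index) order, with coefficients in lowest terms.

Distribute over the terms of R2 (each basis-blade product reordered to ascending indices, repeated generators contracted through their squares):
R1 (4/3*e1) = 22/15*e1 - 4/15*e2 - 5/3*e3 + 5/6*e1 e2 e3
R1 (-2*e2) = 2/5*e1 - 11/5*e2 - 5/4*e3 + 5/2*e1 e2 e3
R1 (-5/3*e3) = 25/12*e1 + 25/24*e2 - 11/6*e3 - 1/3*e1 e2 e3
Summing the partial products and collecting blades:
Answer: 79/20*e1 - 57/40*e2 - 19/4*e3 + 3*e1 e2 e3


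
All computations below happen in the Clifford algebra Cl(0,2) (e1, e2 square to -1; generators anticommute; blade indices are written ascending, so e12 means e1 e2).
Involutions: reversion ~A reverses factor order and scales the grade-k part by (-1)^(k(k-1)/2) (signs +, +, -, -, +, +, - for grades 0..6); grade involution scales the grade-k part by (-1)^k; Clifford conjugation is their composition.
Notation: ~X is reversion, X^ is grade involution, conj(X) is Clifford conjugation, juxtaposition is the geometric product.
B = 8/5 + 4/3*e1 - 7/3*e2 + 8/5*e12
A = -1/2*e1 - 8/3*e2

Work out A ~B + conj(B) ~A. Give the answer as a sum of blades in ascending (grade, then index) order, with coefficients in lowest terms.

first term: -50/9 + 52/15*e1 - 76/15*e2 + 85/18*e12
second term: 50/9 - 76/15*e1 - 52/15*e2 + 85/18*e12
Answer: -8/5*e1 - 128/15*e2 + 85/9*e12


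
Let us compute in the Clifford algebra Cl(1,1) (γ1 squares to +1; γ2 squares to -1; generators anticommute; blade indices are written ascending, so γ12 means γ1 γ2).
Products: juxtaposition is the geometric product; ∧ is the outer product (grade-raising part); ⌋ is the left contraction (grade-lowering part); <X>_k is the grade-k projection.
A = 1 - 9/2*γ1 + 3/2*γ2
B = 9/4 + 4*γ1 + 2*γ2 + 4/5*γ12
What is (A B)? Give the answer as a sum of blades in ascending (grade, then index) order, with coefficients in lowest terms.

step 1: -75/4 - 197/40*γ1 + 71/40*γ2 - 71/5*γ12
Answer: -75/4 - 197/40*γ1 + 71/40*γ2 - 71/5*γ12


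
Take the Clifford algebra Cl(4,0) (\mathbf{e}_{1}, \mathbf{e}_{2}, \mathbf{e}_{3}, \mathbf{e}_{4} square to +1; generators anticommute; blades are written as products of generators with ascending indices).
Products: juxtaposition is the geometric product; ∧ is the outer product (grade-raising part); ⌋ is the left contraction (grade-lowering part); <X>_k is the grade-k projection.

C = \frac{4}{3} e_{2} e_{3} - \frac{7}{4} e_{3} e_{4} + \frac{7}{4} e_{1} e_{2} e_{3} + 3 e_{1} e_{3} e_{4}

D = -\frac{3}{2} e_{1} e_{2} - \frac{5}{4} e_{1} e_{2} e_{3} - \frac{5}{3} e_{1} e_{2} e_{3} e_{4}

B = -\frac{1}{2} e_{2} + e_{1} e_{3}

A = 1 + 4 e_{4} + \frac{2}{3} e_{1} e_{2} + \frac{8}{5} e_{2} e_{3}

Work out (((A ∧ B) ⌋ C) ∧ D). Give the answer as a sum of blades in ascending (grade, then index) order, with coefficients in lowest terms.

step 1: -\frac{1}{2} e_{2} + e_{1} e_{3} + 2 e_{2} e_{4} + 4 e_{1} e_{3} e_{4}
step 2: -12 + \frac{7}{4} e_{2} - \frac{2}{3} e_{3} - 3 e_{4} + \frac{7}{8} e_{1} e_{3}
step 3: 18 e_{1} e_{2} + 16 e_{1} e_{2} e_{3} + \frac{9}{2} e_{1} e_{2} e_{4} + \frac{65}{4} e_{1} e_{2} e_{3} e_{4}
Answer: 18 e_{1} e_{2} + 16 e_{1} e_{2} e_{3} + \frac{9}{2} e_{1} e_{2} e_{4} + \frac{65}{4} e_{1} e_{2} e_{3} e_{4}
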